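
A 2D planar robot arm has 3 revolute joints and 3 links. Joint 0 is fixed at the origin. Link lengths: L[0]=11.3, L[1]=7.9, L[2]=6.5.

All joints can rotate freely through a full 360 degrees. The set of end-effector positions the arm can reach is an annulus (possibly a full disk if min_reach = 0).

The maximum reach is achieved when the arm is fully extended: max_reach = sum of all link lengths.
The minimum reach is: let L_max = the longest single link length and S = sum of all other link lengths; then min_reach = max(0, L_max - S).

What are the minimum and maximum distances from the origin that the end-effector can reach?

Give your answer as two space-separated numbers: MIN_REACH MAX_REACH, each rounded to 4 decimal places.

Answer: 0.0000 25.7000

Derivation:
Link lengths: [11.3, 7.9, 6.5]
max_reach = 11.3 + 7.9 + 6.5 = 25.7
L_max = max([11.3, 7.9, 6.5]) = 11.3
S (sum of others) = 25.7 - 11.3 = 14.4
min_reach = max(0, 11.3 - 14.4) = max(0, -3.1) = 0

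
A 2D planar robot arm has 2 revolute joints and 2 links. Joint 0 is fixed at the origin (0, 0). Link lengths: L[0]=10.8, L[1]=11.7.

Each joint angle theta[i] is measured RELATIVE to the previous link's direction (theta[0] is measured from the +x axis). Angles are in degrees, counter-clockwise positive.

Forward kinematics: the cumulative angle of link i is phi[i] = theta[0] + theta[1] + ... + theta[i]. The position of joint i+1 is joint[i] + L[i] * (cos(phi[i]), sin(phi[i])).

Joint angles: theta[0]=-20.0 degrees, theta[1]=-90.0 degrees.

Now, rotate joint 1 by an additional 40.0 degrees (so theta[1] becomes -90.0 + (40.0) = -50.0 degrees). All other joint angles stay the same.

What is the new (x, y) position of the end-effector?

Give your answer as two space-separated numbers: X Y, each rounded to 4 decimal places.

joint[0] = (0.0000, 0.0000)  (base)
link 0: phi[0] = -20 = -20 deg
  cos(-20 deg) = 0.9397, sin(-20 deg) = -0.3420
  joint[1] = (0.0000, 0.0000) + 10.8 * (0.9397, -0.3420) = (0.0000 + 10.1487, 0.0000 + -3.6938) = (10.1487, -3.6938)
link 1: phi[1] = -20 + -50 = -70 deg
  cos(-70 deg) = 0.3420, sin(-70 deg) = -0.9397
  joint[2] = (10.1487, -3.6938) + 11.7 * (0.3420, -0.9397) = (10.1487 + 4.0016, -3.6938 + -10.9944) = (14.1503, -14.6882)
End effector: (14.1503, -14.6882)

Answer: 14.1503 -14.6882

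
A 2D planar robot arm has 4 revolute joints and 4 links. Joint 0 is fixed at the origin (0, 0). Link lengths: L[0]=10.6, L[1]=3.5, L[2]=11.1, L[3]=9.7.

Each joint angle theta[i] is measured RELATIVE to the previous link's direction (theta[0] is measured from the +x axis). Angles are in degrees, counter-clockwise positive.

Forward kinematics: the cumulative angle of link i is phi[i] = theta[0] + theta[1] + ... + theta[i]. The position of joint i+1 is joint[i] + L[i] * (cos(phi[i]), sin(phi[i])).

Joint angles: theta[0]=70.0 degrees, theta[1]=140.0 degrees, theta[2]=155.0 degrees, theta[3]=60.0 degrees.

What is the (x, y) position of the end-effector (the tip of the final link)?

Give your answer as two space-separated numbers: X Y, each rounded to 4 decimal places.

Answer: 15.7515 17.9694

Derivation:
joint[0] = (0.0000, 0.0000)  (base)
link 0: phi[0] = 70 = 70 deg
  cos(70 deg) = 0.3420, sin(70 deg) = 0.9397
  joint[1] = (0.0000, 0.0000) + 10.6 * (0.3420, 0.9397) = (0.0000 + 3.6254, 0.0000 + 9.9607) = (3.6254, 9.9607)
link 1: phi[1] = 70 + 140 = 210 deg
  cos(210 deg) = -0.8660, sin(210 deg) = -0.5000
  joint[2] = (3.6254, 9.9607) + 3.5 * (-0.8660, -0.5000) = (3.6254 + -3.0311, 9.9607 + -1.7500) = (0.5943, 8.2107)
link 2: phi[2] = 70 + 140 + 155 = 365 deg
  cos(365 deg) = 0.9962, sin(365 deg) = 0.0872
  joint[3] = (0.5943, 8.2107) + 11.1 * (0.9962, 0.0872) = (0.5943 + 11.0578, 8.2107 + 0.9674) = (11.6521, 9.1782)
link 3: phi[3] = 70 + 140 + 155 + 60 = 425 deg
  cos(425 deg) = 0.4226, sin(425 deg) = 0.9063
  joint[4] = (11.6521, 9.1782) + 9.7 * (0.4226, 0.9063) = (11.6521 + 4.0994, 9.1782 + 8.7912) = (15.7515, 17.9694)
End effector: (15.7515, 17.9694)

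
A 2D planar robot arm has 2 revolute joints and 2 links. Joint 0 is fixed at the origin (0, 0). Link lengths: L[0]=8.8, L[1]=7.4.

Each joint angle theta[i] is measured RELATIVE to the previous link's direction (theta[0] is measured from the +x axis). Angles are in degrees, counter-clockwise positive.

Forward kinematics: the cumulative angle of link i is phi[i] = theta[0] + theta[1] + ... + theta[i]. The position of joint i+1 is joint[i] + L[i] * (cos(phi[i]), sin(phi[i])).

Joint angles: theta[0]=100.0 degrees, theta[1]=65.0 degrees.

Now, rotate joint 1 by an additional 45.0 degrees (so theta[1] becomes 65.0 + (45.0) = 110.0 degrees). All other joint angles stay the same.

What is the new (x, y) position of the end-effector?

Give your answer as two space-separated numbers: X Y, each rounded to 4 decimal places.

joint[0] = (0.0000, 0.0000)  (base)
link 0: phi[0] = 100 = 100 deg
  cos(100 deg) = -0.1736, sin(100 deg) = 0.9848
  joint[1] = (0.0000, 0.0000) + 8.8 * (-0.1736, 0.9848) = (0.0000 + -1.5281, 0.0000 + 8.6663) = (-1.5281, 8.6663)
link 1: phi[1] = 100 + 110 = 210 deg
  cos(210 deg) = -0.8660, sin(210 deg) = -0.5000
  joint[2] = (-1.5281, 8.6663) + 7.4 * (-0.8660, -0.5000) = (-1.5281 + -6.4086, 8.6663 + -3.7000) = (-7.9367, 4.9663)
End effector: (-7.9367, 4.9663)

Answer: -7.9367 4.9663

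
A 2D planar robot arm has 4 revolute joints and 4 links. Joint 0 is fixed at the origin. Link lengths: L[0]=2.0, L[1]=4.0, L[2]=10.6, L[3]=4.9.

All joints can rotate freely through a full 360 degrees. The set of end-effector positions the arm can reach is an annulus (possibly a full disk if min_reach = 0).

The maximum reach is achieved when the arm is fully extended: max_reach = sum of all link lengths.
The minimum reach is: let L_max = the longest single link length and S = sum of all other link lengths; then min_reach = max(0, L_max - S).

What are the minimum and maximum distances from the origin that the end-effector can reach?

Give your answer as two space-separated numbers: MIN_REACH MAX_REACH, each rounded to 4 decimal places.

Answer: 0.0000 21.5000

Derivation:
Link lengths: [2.0, 4.0, 10.6, 4.9]
max_reach = 2 + 4 + 10.6 + 4.9 = 21.5
L_max = max([2.0, 4.0, 10.6, 4.9]) = 10.6
S (sum of others) = 21.5 - 10.6 = 10.9
min_reach = max(0, 10.6 - 10.9) = max(0, -0.3) = 0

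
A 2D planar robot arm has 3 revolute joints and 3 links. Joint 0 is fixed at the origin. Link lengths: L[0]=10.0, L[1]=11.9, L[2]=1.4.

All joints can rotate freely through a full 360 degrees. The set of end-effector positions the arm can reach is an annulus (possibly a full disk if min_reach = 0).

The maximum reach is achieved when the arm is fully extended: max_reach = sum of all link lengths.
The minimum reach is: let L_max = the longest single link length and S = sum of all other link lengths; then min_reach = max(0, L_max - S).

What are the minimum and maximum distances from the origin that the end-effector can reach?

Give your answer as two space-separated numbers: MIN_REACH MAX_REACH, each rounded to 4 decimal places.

Link lengths: [10.0, 11.9, 1.4]
max_reach = 10 + 11.9 + 1.4 = 23.3
L_max = max([10.0, 11.9, 1.4]) = 11.9
S (sum of others) = 23.3 - 11.9 = 11.4
min_reach = max(0, 11.9 - 11.4) = max(0, 0.5) = 0.5

Answer: 0.5000 23.3000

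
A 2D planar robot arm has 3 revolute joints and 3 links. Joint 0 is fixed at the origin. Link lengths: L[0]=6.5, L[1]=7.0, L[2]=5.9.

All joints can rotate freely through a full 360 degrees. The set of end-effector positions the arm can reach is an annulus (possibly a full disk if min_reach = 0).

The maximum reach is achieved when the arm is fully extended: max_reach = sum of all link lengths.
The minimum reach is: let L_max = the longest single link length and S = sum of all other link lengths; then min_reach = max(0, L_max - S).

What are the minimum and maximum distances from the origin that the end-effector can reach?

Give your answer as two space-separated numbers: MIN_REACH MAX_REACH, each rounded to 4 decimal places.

Link lengths: [6.5, 7.0, 5.9]
max_reach = 6.5 + 7 + 5.9 = 19.4
L_max = max([6.5, 7.0, 5.9]) = 7
S (sum of others) = 19.4 - 7 = 12.4
min_reach = max(0, 7 - 12.4) = max(0, -5.4) = 0

Answer: 0.0000 19.4000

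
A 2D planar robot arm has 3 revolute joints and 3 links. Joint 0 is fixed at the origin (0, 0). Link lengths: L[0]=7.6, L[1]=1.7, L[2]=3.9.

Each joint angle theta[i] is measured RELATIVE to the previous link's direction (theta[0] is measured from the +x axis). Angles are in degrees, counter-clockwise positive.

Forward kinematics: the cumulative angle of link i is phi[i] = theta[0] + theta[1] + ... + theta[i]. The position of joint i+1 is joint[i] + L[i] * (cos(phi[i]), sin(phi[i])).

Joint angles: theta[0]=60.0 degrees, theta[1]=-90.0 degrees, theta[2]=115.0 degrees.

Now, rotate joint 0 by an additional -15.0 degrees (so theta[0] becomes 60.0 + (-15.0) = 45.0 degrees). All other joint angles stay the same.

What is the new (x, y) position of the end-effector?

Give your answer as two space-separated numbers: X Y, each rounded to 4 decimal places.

joint[0] = (0.0000, 0.0000)  (base)
link 0: phi[0] = 45 = 45 deg
  cos(45 deg) = 0.7071, sin(45 deg) = 0.7071
  joint[1] = (0.0000, 0.0000) + 7.6 * (0.7071, 0.7071) = (0.0000 + 5.3740, 0.0000 + 5.3740) = (5.3740, 5.3740)
link 1: phi[1] = 45 + -90 = -45 deg
  cos(-45 deg) = 0.7071, sin(-45 deg) = -0.7071
  joint[2] = (5.3740, 5.3740) + 1.7 * (0.7071, -0.7071) = (5.3740 + 1.2021, 5.3740 + -1.2021) = (6.5761, 4.1719)
link 2: phi[2] = 45 + -90 + 115 = 70 deg
  cos(70 deg) = 0.3420, sin(70 deg) = 0.9397
  joint[3] = (6.5761, 4.1719) + 3.9 * (0.3420, 0.9397) = (6.5761 + 1.3339, 4.1719 + 3.6648) = (7.9100, 7.8367)
End effector: (7.9100, 7.8367)

Answer: 7.9100 7.8367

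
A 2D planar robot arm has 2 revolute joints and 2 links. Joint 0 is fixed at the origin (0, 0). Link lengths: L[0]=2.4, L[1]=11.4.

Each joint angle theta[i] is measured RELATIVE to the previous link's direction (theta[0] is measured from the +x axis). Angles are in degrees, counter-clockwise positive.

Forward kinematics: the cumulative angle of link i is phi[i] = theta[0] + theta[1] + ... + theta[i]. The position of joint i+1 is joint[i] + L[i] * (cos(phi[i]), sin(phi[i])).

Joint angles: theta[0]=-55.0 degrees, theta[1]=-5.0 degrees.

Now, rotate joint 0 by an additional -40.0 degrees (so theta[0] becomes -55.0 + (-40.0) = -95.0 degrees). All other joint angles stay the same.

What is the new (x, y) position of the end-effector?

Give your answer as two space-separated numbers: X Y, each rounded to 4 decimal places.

Answer: -2.1888 -13.6177

Derivation:
joint[0] = (0.0000, 0.0000)  (base)
link 0: phi[0] = -95 = -95 deg
  cos(-95 deg) = -0.0872, sin(-95 deg) = -0.9962
  joint[1] = (0.0000, 0.0000) + 2.4 * (-0.0872, -0.9962) = (0.0000 + -0.2092, 0.0000 + -2.3909) = (-0.2092, -2.3909)
link 1: phi[1] = -95 + -5 = -100 deg
  cos(-100 deg) = -0.1736, sin(-100 deg) = -0.9848
  joint[2] = (-0.2092, -2.3909) + 11.4 * (-0.1736, -0.9848) = (-0.2092 + -1.9796, -2.3909 + -11.2268) = (-2.1888, -13.6177)
End effector: (-2.1888, -13.6177)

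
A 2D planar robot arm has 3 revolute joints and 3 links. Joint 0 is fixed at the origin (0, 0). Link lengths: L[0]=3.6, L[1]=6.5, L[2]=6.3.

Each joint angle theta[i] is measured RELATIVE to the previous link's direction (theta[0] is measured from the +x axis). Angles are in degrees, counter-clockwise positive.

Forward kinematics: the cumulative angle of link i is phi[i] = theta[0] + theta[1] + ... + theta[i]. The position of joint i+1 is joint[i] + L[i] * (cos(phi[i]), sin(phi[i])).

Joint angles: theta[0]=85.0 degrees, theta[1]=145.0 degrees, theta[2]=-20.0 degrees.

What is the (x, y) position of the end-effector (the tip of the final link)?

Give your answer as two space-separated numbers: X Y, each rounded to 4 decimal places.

Answer: -9.3203 -4.5430

Derivation:
joint[0] = (0.0000, 0.0000)  (base)
link 0: phi[0] = 85 = 85 deg
  cos(85 deg) = 0.0872, sin(85 deg) = 0.9962
  joint[1] = (0.0000, 0.0000) + 3.6 * (0.0872, 0.9962) = (0.0000 + 0.3138, 0.0000 + 3.5863) = (0.3138, 3.5863)
link 1: phi[1] = 85 + 145 = 230 deg
  cos(230 deg) = -0.6428, sin(230 deg) = -0.7660
  joint[2] = (0.3138, 3.5863) + 6.5 * (-0.6428, -0.7660) = (0.3138 + -4.1781, 3.5863 + -4.9793) = (-3.8644, -1.3930)
link 2: phi[2] = 85 + 145 + -20 = 210 deg
  cos(210 deg) = -0.8660, sin(210 deg) = -0.5000
  joint[3] = (-3.8644, -1.3930) + 6.3 * (-0.8660, -0.5000) = (-3.8644 + -5.4560, -1.3930 + -3.1500) = (-9.3203, -4.5430)
End effector: (-9.3203, -4.5430)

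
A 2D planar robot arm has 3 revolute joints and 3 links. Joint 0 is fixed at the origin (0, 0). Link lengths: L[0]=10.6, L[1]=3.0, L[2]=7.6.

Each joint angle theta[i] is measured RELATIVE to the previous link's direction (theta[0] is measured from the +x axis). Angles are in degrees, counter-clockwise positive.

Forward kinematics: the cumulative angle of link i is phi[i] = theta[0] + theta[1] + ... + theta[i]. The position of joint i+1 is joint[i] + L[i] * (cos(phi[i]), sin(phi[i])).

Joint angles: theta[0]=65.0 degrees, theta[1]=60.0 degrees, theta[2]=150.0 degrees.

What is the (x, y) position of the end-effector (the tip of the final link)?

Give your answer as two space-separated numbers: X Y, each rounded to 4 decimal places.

Answer: 3.4214 4.4932

Derivation:
joint[0] = (0.0000, 0.0000)  (base)
link 0: phi[0] = 65 = 65 deg
  cos(65 deg) = 0.4226, sin(65 deg) = 0.9063
  joint[1] = (0.0000, 0.0000) + 10.6 * (0.4226, 0.9063) = (0.0000 + 4.4798, 0.0000 + 9.6069) = (4.4798, 9.6069)
link 1: phi[1] = 65 + 60 = 125 deg
  cos(125 deg) = -0.5736, sin(125 deg) = 0.8192
  joint[2] = (4.4798, 9.6069) + 3 * (-0.5736, 0.8192) = (4.4798 + -1.7207, 9.6069 + 2.4575) = (2.7590, 12.0643)
link 2: phi[2] = 65 + 60 + 150 = 275 deg
  cos(275 deg) = 0.0872, sin(275 deg) = -0.9962
  joint[3] = (2.7590, 12.0643) + 7.6 * (0.0872, -0.9962) = (2.7590 + 0.6624, 12.0643 + -7.5711) = (3.4214, 4.4932)
End effector: (3.4214, 4.4932)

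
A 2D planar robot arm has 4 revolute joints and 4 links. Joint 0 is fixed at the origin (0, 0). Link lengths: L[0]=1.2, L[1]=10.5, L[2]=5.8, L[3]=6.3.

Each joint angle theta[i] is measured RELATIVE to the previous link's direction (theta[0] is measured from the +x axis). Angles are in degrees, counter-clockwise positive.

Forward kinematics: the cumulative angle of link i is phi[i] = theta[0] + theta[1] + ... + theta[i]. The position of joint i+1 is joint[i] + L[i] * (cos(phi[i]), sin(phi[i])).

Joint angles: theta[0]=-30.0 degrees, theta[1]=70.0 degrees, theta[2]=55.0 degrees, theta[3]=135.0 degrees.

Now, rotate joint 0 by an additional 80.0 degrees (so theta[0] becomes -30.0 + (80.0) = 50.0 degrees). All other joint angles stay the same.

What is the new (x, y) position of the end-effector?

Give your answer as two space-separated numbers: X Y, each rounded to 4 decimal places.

joint[0] = (0.0000, 0.0000)  (base)
link 0: phi[0] = 50 = 50 deg
  cos(50 deg) = 0.6428, sin(50 deg) = 0.7660
  joint[1] = (0.0000, 0.0000) + 1.2 * (0.6428, 0.7660) = (0.0000 + 0.7713, 0.0000 + 0.9193) = (0.7713, 0.9193)
link 1: phi[1] = 50 + 70 = 120 deg
  cos(120 deg) = -0.5000, sin(120 deg) = 0.8660
  joint[2] = (0.7713, 0.9193) + 10.5 * (-0.5000, 0.8660) = (0.7713 + -5.2500, 0.9193 + 9.0933) = (-4.4787, 10.0125)
link 2: phi[2] = 50 + 70 + 55 = 175 deg
  cos(175 deg) = -0.9962, sin(175 deg) = 0.0872
  joint[3] = (-4.4787, 10.0125) + 5.8 * (-0.9962, 0.0872) = (-4.4787 + -5.7779, 10.0125 + 0.5055) = (-10.2566, 10.5180)
link 3: phi[3] = 50 + 70 + 55 + 135 = 310 deg
  cos(310 deg) = 0.6428, sin(310 deg) = -0.7660
  joint[4] = (-10.2566, 10.5180) + 6.3 * (0.6428, -0.7660) = (-10.2566 + 4.0496, 10.5180 + -4.8261) = (-6.2070, 5.6919)
End effector: (-6.2070, 5.6919)

Answer: -6.2070 5.6919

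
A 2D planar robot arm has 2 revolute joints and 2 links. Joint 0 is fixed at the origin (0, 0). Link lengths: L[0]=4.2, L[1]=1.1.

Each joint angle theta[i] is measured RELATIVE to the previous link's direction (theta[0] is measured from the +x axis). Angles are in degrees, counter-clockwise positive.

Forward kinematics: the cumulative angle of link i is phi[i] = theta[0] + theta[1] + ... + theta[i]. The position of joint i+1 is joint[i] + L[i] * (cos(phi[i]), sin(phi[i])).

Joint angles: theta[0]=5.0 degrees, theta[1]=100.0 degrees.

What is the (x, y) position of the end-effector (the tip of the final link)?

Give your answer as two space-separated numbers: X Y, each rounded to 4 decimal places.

Answer: 3.8993 1.4286

Derivation:
joint[0] = (0.0000, 0.0000)  (base)
link 0: phi[0] = 5 = 5 deg
  cos(5 deg) = 0.9962, sin(5 deg) = 0.0872
  joint[1] = (0.0000, 0.0000) + 4.2 * (0.9962, 0.0872) = (0.0000 + 4.1840, 0.0000 + 0.3661) = (4.1840, 0.3661)
link 1: phi[1] = 5 + 100 = 105 deg
  cos(105 deg) = -0.2588, sin(105 deg) = 0.9659
  joint[2] = (4.1840, 0.3661) + 1.1 * (-0.2588, 0.9659) = (4.1840 + -0.2847, 0.3661 + 1.0625) = (3.8993, 1.4286)
End effector: (3.8993, 1.4286)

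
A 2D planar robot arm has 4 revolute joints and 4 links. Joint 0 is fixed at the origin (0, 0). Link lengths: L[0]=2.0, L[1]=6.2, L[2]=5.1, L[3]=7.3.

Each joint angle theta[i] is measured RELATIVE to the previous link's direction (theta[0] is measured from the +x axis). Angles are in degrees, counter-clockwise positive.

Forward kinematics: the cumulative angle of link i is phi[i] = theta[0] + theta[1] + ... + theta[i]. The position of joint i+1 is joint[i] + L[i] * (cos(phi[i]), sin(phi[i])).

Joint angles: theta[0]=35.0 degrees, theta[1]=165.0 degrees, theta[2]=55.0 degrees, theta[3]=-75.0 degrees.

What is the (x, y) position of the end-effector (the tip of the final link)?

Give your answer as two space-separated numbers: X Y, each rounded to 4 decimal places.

joint[0] = (0.0000, 0.0000)  (base)
link 0: phi[0] = 35 = 35 deg
  cos(35 deg) = 0.8192, sin(35 deg) = 0.5736
  joint[1] = (0.0000, 0.0000) + 2 * (0.8192, 0.5736) = (0.0000 + 1.6383, 0.0000 + 1.1472) = (1.6383, 1.1472)
link 1: phi[1] = 35 + 165 = 200 deg
  cos(200 deg) = -0.9397, sin(200 deg) = -0.3420
  joint[2] = (1.6383, 1.1472) + 6.2 * (-0.9397, -0.3420) = (1.6383 + -5.8261, 1.1472 + -2.1205) = (-4.1878, -0.9734)
link 2: phi[2] = 35 + 165 + 55 = 255 deg
  cos(255 deg) = -0.2588, sin(255 deg) = -0.9659
  joint[3] = (-4.1878, -0.9734) + 5.1 * (-0.2588, -0.9659) = (-4.1878 + -1.3200, -0.9734 + -4.9262) = (-5.5078, -5.8996)
link 3: phi[3] = 35 + 165 + 55 + -75 = 180 deg
  cos(180 deg) = -1.0000, sin(180 deg) = 0.0000
  joint[4] = (-5.5078, -5.8996) + 7.3 * (-1.0000, 0.0000) = (-5.5078 + -7.3000, -5.8996 + 0.0000) = (-12.8078, -5.8996)
End effector: (-12.8078, -5.8996)

Answer: -12.8078 -5.8996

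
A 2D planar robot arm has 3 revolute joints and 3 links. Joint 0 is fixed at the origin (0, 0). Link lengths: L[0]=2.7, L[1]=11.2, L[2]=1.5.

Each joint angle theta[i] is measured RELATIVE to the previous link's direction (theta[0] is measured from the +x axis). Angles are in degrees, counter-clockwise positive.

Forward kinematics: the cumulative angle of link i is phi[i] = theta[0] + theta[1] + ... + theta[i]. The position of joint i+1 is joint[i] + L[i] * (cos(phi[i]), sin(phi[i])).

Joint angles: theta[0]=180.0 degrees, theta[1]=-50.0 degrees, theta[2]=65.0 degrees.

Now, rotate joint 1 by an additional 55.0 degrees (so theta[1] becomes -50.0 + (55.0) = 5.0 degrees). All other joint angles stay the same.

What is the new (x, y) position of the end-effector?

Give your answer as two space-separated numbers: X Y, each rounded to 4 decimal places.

joint[0] = (0.0000, 0.0000)  (base)
link 0: phi[0] = 180 = 180 deg
  cos(180 deg) = -1.0000, sin(180 deg) = 0.0000
  joint[1] = (0.0000, 0.0000) + 2.7 * (-1.0000, 0.0000) = (0.0000 + -2.7000, 0.0000 + 0.0000) = (-2.7000, 0.0000)
link 1: phi[1] = 180 + 5 = 185 deg
  cos(185 deg) = -0.9962, sin(185 deg) = -0.0872
  joint[2] = (-2.7000, 0.0000) + 11.2 * (-0.9962, -0.0872) = (-2.7000 + -11.1574, 0.0000 + -0.9761) = (-13.8574, -0.9761)
link 2: phi[2] = 180 + 5 + 65 = 250 deg
  cos(250 deg) = -0.3420, sin(250 deg) = -0.9397
  joint[3] = (-13.8574, -0.9761) + 1.5 * (-0.3420, -0.9397) = (-13.8574 + -0.5130, -0.9761 + -1.4095) = (-14.3704, -2.3857)
End effector: (-14.3704, -2.3857)

Answer: -14.3704 -2.3857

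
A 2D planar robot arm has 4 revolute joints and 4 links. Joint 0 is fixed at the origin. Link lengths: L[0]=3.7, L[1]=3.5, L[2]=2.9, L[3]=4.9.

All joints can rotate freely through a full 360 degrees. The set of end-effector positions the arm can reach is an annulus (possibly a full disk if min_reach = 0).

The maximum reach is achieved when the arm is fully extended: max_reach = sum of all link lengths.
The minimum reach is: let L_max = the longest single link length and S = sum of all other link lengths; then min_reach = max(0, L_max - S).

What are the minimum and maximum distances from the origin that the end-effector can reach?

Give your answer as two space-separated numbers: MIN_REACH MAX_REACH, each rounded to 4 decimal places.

Link lengths: [3.7, 3.5, 2.9, 4.9]
max_reach = 3.7 + 3.5 + 2.9 + 4.9 = 15
L_max = max([3.7, 3.5, 2.9, 4.9]) = 4.9
S (sum of others) = 15 - 4.9 = 10.1
min_reach = max(0, 4.9 - 10.1) = max(0, -5.2) = 0

Answer: 0.0000 15.0000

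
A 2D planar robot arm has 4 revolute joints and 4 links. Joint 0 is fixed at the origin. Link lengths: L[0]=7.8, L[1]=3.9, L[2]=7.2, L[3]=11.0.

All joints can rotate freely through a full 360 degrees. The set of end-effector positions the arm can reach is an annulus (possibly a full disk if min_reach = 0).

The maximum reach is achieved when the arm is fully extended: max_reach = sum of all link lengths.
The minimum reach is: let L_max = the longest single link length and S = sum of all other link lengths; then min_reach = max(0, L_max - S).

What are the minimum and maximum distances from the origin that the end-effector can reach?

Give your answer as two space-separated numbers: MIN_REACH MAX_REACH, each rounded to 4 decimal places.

Answer: 0.0000 29.9000

Derivation:
Link lengths: [7.8, 3.9, 7.2, 11.0]
max_reach = 7.8 + 3.9 + 7.2 + 11 = 29.9
L_max = max([7.8, 3.9, 7.2, 11.0]) = 11
S (sum of others) = 29.9 - 11 = 18.9
min_reach = max(0, 11 - 18.9) = max(0, -7.9) = 0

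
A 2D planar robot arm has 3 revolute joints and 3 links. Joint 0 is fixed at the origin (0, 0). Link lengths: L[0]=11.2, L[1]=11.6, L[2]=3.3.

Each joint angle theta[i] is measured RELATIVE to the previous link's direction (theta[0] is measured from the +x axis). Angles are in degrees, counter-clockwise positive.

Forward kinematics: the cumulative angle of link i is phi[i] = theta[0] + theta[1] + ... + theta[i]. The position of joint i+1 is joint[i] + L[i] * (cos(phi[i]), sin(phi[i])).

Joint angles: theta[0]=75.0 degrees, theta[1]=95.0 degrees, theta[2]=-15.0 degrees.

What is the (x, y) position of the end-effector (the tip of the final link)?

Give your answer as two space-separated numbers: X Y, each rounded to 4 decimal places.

joint[0] = (0.0000, 0.0000)  (base)
link 0: phi[0] = 75 = 75 deg
  cos(75 deg) = 0.2588, sin(75 deg) = 0.9659
  joint[1] = (0.0000, 0.0000) + 11.2 * (0.2588, 0.9659) = (0.0000 + 2.8988, 0.0000 + 10.8184) = (2.8988, 10.8184)
link 1: phi[1] = 75 + 95 = 170 deg
  cos(170 deg) = -0.9848, sin(170 deg) = 0.1736
  joint[2] = (2.8988, 10.8184) + 11.6 * (-0.9848, 0.1736) = (2.8988 + -11.4238, 10.8184 + 2.0143) = (-8.5250, 12.8327)
link 2: phi[2] = 75 + 95 + -15 = 155 deg
  cos(155 deg) = -0.9063, sin(155 deg) = 0.4226
  joint[3] = (-8.5250, 12.8327) + 3.3 * (-0.9063, 0.4226) = (-8.5250 + -2.9908, 12.8327 + 1.3946) = (-11.5158, 14.2273)
End effector: (-11.5158, 14.2273)

Answer: -11.5158 14.2273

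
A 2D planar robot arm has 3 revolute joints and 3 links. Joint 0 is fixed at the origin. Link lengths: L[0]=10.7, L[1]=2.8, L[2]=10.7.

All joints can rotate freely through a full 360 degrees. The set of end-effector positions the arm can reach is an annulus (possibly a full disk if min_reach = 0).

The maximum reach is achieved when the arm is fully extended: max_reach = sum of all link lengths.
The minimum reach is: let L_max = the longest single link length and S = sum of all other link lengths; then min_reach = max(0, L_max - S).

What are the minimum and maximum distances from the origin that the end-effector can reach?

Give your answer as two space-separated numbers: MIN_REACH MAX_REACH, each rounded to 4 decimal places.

Answer: 0.0000 24.2000

Derivation:
Link lengths: [10.7, 2.8, 10.7]
max_reach = 10.7 + 2.8 + 10.7 = 24.2
L_max = max([10.7, 2.8, 10.7]) = 10.7
S (sum of others) = 24.2 - 10.7 = 13.5
min_reach = max(0, 10.7 - 13.5) = max(0, -2.8) = 0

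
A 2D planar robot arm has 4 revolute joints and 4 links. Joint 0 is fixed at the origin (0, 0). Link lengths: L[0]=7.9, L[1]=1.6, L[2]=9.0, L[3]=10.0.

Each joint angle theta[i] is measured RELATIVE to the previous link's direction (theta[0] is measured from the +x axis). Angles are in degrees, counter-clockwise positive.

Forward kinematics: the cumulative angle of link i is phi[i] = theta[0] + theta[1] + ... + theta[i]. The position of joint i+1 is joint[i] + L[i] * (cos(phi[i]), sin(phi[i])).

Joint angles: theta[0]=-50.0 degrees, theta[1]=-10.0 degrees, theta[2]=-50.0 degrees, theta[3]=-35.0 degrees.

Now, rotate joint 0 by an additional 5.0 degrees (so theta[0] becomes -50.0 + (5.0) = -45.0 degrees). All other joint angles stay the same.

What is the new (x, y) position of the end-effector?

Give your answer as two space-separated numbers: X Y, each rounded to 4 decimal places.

Answer: -3.4859 -22.0180

Derivation:
joint[0] = (0.0000, 0.0000)  (base)
link 0: phi[0] = -45 = -45 deg
  cos(-45 deg) = 0.7071, sin(-45 deg) = -0.7071
  joint[1] = (0.0000, 0.0000) + 7.9 * (0.7071, -0.7071) = (0.0000 + 5.5861, 0.0000 + -5.5861) = (5.5861, -5.5861)
link 1: phi[1] = -45 + -10 = -55 deg
  cos(-55 deg) = 0.5736, sin(-55 deg) = -0.8192
  joint[2] = (5.5861, -5.5861) + 1.6 * (0.5736, -0.8192) = (5.5861 + 0.9177, -5.5861 + -1.3106) = (6.5039, -6.8968)
link 2: phi[2] = -45 + -10 + -50 = -105 deg
  cos(-105 deg) = -0.2588, sin(-105 deg) = -0.9659
  joint[3] = (6.5039, -6.8968) + 9 * (-0.2588, -0.9659) = (6.5039 + -2.3294, -6.8968 + -8.6933) = (4.1745, -15.5901)
link 3: phi[3] = -45 + -10 + -50 + -35 = -140 deg
  cos(-140 deg) = -0.7660, sin(-140 deg) = -0.6428
  joint[4] = (4.1745, -15.5901) + 10 * (-0.7660, -0.6428) = (4.1745 + -7.6604, -15.5901 + -6.4279) = (-3.4859, -22.0180)
End effector: (-3.4859, -22.0180)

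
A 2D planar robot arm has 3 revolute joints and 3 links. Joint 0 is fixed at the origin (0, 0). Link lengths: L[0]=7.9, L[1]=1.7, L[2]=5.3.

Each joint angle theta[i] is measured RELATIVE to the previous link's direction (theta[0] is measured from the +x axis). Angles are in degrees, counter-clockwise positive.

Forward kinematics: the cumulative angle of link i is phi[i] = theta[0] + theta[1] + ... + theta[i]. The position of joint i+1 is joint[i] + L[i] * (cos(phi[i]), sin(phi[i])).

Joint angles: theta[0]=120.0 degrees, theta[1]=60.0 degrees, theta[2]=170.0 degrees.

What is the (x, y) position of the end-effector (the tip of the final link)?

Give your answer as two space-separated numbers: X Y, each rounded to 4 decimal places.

Answer: -0.4305 5.9213

Derivation:
joint[0] = (0.0000, 0.0000)  (base)
link 0: phi[0] = 120 = 120 deg
  cos(120 deg) = -0.5000, sin(120 deg) = 0.8660
  joint[1] = (0.0000, 0.0000) + 7.9 * (-0.5000, 0.8660) = (0.0000 + -3.9500, 0.0000 + 6.8416) = (-3.9500, 6.8416)
link 1: phi[1] = 120 + 60 = 180 deg
  cos(180 deg) = -1.0000, sin(180 deg) = 0.0000
  joint[2] = (-3.9500, 6.8416) + 1.7 * (-1.0000, 0.0000) = (-3.9500 + -1.7000, 6.8416 + 0.0000) = (-5.6500, 6.8416)
link 2: phi[2] = 120 + 60 + 170 = 350 deg
  cos(350 deg) = 0.9848, sin(350 deg) = -0.1736
  joint[3] = (-5.6500, 6.8416) + 5.3 * (0.9848, -0.1736) = (-5.6500 + 5.2195, 6.8416 + -0.9203) = (-0.4305, 5.9213)
End effector: (-0.4305, 5.9213)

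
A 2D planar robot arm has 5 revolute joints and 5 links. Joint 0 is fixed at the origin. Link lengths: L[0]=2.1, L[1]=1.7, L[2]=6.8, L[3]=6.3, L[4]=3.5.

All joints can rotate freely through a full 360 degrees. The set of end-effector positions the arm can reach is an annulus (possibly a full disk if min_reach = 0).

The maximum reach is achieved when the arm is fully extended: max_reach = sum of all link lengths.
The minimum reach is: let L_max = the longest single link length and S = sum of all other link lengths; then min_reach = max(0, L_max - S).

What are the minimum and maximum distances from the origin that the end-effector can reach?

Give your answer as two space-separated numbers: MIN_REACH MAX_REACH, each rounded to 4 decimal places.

Answer: 0.0000 20.4000

Derivation:
Link lengths: [2.1, 1.7, 6.8, 6.3, 3.5]
max_reach = 2.1 + 1.7 + 6.8 + 6.3 + 3.5 = 20.4
L_max = max([2.1, 1.7, 6.8, 6.3, 3.5]) = 6.8
S (sum of others) = 20.4 - 6.8 = 13.6
min_reach = max(0, 6.8 - 13.6) = max(0, -6.8) = 0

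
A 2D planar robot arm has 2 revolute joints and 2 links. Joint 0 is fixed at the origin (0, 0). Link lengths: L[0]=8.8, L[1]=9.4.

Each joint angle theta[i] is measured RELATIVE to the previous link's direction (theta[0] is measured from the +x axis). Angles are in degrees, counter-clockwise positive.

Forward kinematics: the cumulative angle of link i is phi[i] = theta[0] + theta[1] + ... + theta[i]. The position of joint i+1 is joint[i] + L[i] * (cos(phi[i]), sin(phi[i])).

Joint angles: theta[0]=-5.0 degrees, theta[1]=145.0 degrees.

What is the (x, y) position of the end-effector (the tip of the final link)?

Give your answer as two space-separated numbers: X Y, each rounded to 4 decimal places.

Answer: 1.5657 5.2752

Derivation:
joint[0] = (0.0000, 0.0000)  (base)
link 0: phi[0] = -5 = -5 deg
  cos(-5 deg) = 0.9962, sin(-5 deg) = -0.0872
  joint[1] = (0.0000, 0.0000) + 8.8 * (0.9962, -0.0872) = (0.0000 + 8.7665, 0.0000 + -0.7670) = (8.7665, -0.7670)
link 1: phi[1] = -5 + 145 = 140 deg
  cos(140 deg) = -0.7660, sin(140 deg) = 0.6428
  joint[2] = (8.7665, -0.7670) + 9.4 * (-0.7660, 0.6428) = (8.7665 + -7.2008, -0.7670 + 6.0422) = (1.5657, 5.2752)
End effector: (1.5657, 5.2752)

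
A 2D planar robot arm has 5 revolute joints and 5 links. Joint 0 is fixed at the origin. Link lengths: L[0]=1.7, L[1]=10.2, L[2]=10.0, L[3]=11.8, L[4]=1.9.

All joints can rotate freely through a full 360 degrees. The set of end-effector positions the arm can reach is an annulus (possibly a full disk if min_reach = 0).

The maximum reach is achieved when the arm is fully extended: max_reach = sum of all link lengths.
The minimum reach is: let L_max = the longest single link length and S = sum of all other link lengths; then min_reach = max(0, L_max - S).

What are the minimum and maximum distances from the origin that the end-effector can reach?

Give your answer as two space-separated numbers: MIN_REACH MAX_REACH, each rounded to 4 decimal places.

Link lengths: [1.7, 10.2, 10.0, 11.8, 1.9]
max_reach = 1.7 + 10.2 + 10 + 11.8 + 1.9 = 35.6
L_max = max([1.7, 10.2, 10.0, 11.8, 1.9]) = 11.8
S (sum of others) = 35.6 - 11.8 = 23.8
min_reach = max(0, 11.8 - 23.8) = max(0, -12) = 0

Answer: 0.0000 35.6000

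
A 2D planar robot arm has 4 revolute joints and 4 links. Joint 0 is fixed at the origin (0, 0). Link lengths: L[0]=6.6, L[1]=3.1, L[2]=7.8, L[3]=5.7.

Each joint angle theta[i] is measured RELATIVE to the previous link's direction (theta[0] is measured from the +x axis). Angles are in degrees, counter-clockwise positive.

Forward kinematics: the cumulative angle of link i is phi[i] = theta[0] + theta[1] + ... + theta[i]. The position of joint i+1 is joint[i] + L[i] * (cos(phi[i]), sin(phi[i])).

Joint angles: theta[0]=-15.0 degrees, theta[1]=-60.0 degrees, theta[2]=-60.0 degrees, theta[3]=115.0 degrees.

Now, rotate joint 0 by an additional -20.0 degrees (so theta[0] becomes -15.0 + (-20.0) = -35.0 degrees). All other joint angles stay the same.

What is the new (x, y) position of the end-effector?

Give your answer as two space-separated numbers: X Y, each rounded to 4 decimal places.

Answer: 2.4335 -13.8341

Derivation:
joint[0] = (0.0000, 0.0000)  (base)
link 0: phi[0] = -35 = -35 deg
  cos(-35 deg) = 0.8192, sin(-35 deg) = -0.5736
  joint[1] = (0.0000, 0.0000) + 6.6 * (0.8192, -0.5736) = (0.0000 + 5.4064, 0.0000 + -3.7856) = (5.4064, -3.7856)
link 1: phi[1] = -35 + -60 = -95 deg
  cos(-95 deg) = -0.0872, sin(-95 deg) = -0.9962
  joint[2] = (5.4064, -3.7856) + 3.1 * (-0.0872, -0.9962) = (5.4064 + -0.2702, -3.7856 + -3.0882) = (5.1362, -6.8738)
link 2: phi[2] = -35 + -60 + -60 = -155 deg
  cos(-155 deg) = -0.9063, sin(-155 deg) = -0.4226
  joint[3] = (5.1362, -6.8738) + 7.8 * (-0.9063, -0.4226) = (5.1362 + -7.0692, -6.8738 + -3.2964) = (-1.9330, -10.1702)
link 3: phi[3] = -35 + -60 + -60 + 115 = -40 deg
  cos(-40 deg) = 0.7660, sin(-40 deg) = -0.6428
  joint[4] = (-1.9330, -10.1702) + 5.7 * (0.7660, -0.6428) = (-1.9330 + 4.3665, -10.1702 + -3.6639) = (2.4335, -13.8341)
End effector: (2.4335, -13.8341)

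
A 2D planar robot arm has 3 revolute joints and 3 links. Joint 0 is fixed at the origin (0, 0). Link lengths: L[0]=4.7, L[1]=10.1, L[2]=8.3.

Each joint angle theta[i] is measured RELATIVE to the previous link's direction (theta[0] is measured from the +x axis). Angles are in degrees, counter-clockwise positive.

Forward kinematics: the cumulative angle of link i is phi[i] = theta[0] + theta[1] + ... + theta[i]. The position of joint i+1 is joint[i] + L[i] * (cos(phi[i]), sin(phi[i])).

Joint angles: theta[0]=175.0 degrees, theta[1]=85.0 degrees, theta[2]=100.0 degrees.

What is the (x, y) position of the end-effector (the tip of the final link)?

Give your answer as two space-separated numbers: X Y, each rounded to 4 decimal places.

Answer: 1.8640 -9.5369

Derivation:
joint[0] = (0.0000, 0.0000)  (base)
link 0: phi[0] = 175 = 175 deg
  cos(175 deg) = -0.9962, sin(175 deg) = 0.0872
  joint[1] = (0.0000, 0.0000) + 4.7 * (-0.9962, 0.0872) = (0.0000 + -4.6821, 0.0000 + 0.4096) = (-4.6821, 0.4096)
link 1: phi[1] = 175 + 85 = 260 deg
  cos(260 deg) = -0.1736, sin(260 deg) = -0.9848
  joint[2] = (-4.6821, 0.4096) + 10.1 * (-0.1736, -0.9848) = (-4.6821 + -1.7538, 0.4096 + -9.9466) = (-6.4360, -9.5369)
link 2: phi[2] = 175 + 85 + 100 = 360 deg
  cos(360 deg) = 1.0000, sin(360 deg) = -0.0000
  joint[3] = (-6.4360, -9.5369) + 8.3 * (1.0000, -0.0000) = (-6.4360 + 8.3000, -9.5369 + -0.0000) = (1.8640, -9.5369)
End effector: (1.8640, -9.5369)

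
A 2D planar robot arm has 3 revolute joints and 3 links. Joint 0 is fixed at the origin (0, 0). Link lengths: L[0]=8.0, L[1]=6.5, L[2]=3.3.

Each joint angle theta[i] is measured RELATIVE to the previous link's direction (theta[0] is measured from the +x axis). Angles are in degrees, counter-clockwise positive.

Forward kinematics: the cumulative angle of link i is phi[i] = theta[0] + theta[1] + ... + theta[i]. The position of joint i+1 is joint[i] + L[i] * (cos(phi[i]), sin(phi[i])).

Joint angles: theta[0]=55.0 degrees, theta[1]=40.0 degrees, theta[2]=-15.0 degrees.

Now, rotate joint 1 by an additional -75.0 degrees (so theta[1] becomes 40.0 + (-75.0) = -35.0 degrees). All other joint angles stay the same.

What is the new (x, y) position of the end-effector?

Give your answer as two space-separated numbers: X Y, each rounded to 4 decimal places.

joint[0] = (0.0000, 0.0000)  (base)
link 0: phi[0] = 55 = 55 deg
  cos(55 deg) = 0.5736, sin(55 deg) = 0.8192
  joint[1] = (0.0000, 0.0000) + 8 * (0.5736, 0.8192) = (0.0000 + 4.5886, 0.0000 + 6.5532) = (4.5886, 6.5532)
link 1: phi[1] = 55 + -35 = 20 deg
  cos(20 deg) = 0.9397, sin(20 deg) = 0.3420
  joint[2] = (4.5886, 6.5532) + 6.5 * (0.9397, 0.3420) = (4.5886 + 6.1080, 6.5532 + 2.2231) = (10.6966, 8.7763)
link 2: phi[2] = 55 + -35 + -15 = 5 deg
  cos(5 deg) = 0.9962, sin(5 deg) = 0.0872
  joint[3] = (10.6966, 8.7763) + 3.3 * (0.9962, 0.0872) = (10.6966 + 3.2874, 8.7763 + 0.2876) = (13.9841, 9.0640)
End effector: (13.9841, 9.0640)

Answer: 13.9841 9.0640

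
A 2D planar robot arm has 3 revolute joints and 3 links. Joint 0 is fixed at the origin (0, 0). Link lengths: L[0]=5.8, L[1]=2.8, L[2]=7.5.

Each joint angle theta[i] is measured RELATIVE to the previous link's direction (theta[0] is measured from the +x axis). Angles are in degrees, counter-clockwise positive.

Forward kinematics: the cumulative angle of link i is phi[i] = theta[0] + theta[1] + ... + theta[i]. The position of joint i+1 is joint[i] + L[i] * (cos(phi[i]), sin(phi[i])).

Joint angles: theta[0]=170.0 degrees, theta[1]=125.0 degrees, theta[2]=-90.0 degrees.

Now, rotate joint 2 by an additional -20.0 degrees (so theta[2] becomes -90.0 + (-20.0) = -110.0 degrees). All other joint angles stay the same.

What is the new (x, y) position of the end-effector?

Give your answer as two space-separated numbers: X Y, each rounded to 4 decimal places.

joint[0] = (0.0000, 0.0000)  (base)
link 0: phi[0] = 170 = 170 deg
  cos(170 deg) = -0.9848, sin(170 deg) = 0.1736
  joint[1] = (0.0000, 0.0000) + 5.8 * (-0.9848, 0.1736) = (0.0000 + -5.7119, 0.0000 + 1.0072) = (-5.7119, 1.0072)
link 1: phi[1] = 170 + 125 = 295 deg
  cos(295 deg) = 0.4226, sin(295 deg) = -0.9063
  joint[2] = (-5.7119, 1.0072) + 2.8 * (0.4226, -0.9063) = (-5.7119 + 1.1833, 1.0072 + -2.5377) = (-4.5286, -1.5305)
link 2: phi[2] = 170 + 125 + -110 = 185 deg
  cos(185 deg) = -0.9962, sin(185 deg) = -0.0872
  joint[3] = (-4.5286, -1.5305) + 7.5 * (-0.9962, -0.0872) = (-4.5286 + -7.4715, -1.5305 + -0.6537) = (-12.0000, -2.1842)
End effector: (-12.0000, -2.1842)

Answer: -12.0000 -2.1842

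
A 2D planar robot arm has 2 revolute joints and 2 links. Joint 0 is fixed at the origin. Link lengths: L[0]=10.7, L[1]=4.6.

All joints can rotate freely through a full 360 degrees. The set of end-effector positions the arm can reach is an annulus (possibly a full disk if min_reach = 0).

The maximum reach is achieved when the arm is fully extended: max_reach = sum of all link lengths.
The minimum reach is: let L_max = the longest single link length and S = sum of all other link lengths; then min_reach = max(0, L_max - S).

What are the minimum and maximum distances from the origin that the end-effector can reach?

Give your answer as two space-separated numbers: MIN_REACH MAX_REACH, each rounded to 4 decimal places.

Link lengths: [10.7, 4.6]
max_reach = 10.7 + 4.6 = 15.3
L_max = max([10.7, 4.6]) = 10.7
S (sum of others) = 15.3 - 10.7 = 4.6
min_reach = max(0, 10.7 - 4.6) = max(0, 6.1) = 6.1

Answer: 6.1000 15.3000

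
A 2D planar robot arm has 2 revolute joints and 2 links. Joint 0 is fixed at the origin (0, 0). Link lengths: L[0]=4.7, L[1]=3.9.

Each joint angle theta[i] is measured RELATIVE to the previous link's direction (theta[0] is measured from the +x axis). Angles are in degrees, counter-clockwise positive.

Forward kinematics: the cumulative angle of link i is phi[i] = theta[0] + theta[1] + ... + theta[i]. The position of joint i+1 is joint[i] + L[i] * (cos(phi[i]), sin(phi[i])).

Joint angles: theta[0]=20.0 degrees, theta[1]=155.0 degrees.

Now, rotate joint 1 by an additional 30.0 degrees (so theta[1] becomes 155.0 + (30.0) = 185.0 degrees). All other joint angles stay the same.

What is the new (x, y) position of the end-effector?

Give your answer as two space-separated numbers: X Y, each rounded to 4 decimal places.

Answer: 0.8820 -0.0407

Derivation:
joint[0] = (0.0000, 0.0000)  (base)
link 0: phi[0] = 20 = 20 deg
  cos(20 deg) = 0.9397, sin(20 deg) = 0.3420
  joint[1] = (0.0000, 0.0000) + 4.7 * (0.9397, 0.3420) = (0.0000 + 4.4166, 0.0000 + 1.6075) = (4.4166, 1.6075)
link 1: phi[1] = 20 + 185 = 205 deg
  cos(205 deg) = -0.9063, sin(205 deg) = -0.4226
  joint[2] = (4.4166, 1.6075) + 3.9 * (-0.9063, -0.4226) = (4.4166 + -3.5346, 1.6075 + -1.6482) = (0.8820, -0.0407)
End effector: (0.8820, -0.0407)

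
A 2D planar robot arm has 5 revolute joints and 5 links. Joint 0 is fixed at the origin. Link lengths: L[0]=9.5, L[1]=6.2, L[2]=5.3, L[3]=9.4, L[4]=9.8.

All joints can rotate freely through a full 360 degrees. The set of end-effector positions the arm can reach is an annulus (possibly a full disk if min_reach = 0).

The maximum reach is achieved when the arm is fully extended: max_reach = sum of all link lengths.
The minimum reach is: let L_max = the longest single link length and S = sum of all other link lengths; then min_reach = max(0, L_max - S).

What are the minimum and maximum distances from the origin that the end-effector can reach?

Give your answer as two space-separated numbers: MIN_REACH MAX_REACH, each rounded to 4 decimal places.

Link lengths: [9.5, 6.2, 5.3, 9.4, 9.8]
max_reach = 9.5 + 6.2 + 5.3 + 9.4 + 9.8 = 40.2
L_max = max([9.5, 6.2, 5.3, 9.4, 9.8]) = 9.8
S (sum of others) = 40.2 - 9.8 = 30.4
min_reach = max(0, 9.8 - 30.4) = max(0, -20.6) = 0

Answer: 0.0000 40.2000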